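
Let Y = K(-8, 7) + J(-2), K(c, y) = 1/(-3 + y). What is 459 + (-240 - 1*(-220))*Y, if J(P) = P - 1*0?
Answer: 494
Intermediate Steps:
J(P) = P (J(P) = P + 0 = P)
Y = -7/4 (Y = 1/(-3 + 7) - 2 = 1/4 - 2 = ¼ - 2 = -7/4 ≈ -1.7500)
459 + (-240 - 1*(-220))*Y = 459 + (-240 - 1*(-220))*(-7/4) = 459 + (-240 + 220)*(-7/4) = 459 - 20*(-7/4) = 459 + 35 = 494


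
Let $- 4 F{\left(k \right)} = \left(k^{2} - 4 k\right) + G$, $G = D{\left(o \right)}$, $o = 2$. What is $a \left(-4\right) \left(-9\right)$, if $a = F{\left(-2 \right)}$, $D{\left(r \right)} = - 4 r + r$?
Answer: $-54$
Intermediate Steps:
$D{\left(r \right)} = - 3 r$
$G = -6$ ($G = \left(-3\right) 2 = -6$)
$F{\left(k \right)} = \frac{3}{2} + k - \frac{k^{2}}{4}$ ($F{\left(k \right)} = - \frac{\left(k^{2} - 4 k\right) - 6}{4} = - \frac{-6 + k^{2} - 4 k}{4} = \frac{3}{2} + k - \frac{k^{2}}{4}$)
$a = - \frac{3}{2}$ ($a = \frac{3}{2} - 2 - \frac{\left(-2\right)^{2}}{4} = \frac{3}{2} - 2 - 1 = - \frac{3}{2} \approx -1.5$)
$a \left(-4\right) \left(-9\right) = \left(- \frac{3}{2}\right) \left(-4\right) \left(-9\right) = 6 \left(-9\right) = -54$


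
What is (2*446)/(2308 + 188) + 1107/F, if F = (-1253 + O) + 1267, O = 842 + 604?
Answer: 254087/227760 ≈ 1.1156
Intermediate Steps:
O = 1446
F = 1460 (F = (-1253 + 1446) + 1267 = 193 + 1267 = 1460)
(2*446)/(2308 + 188) + 1107/F = (2*446)/(2308 + 188) + 1107/1460 = 892/2496 + 1107*(1/1460) = 892*(1/2496) + 1107/1460 = 223/624 + 1107/1460 = 254087/227760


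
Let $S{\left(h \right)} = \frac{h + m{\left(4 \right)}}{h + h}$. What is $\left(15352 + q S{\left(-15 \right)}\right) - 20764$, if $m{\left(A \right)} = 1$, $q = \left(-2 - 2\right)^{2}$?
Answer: $- \frac{81068}{15} \approx -5404.5$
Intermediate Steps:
$q = 16$ ($q = \left(-4\right)^{2} = 16$)
$S{\left(h \right)} = \frac{1 + h}{2 h}$ ($S{\left(h \right)} = \frac{h + 1}{h + h} = \frac{1 + h}{2 h}$)
$\left(15352 + q S{\left(-15 \right)}\right) - 20764 = \left(15352 + 16 \frac{1 - 15}{2 \left(-15\right)}\right) - 20764 = \left(15352 + 16 \cdot \frac{1}{2} \left(- \frac{1}{15}\right) \left(-14\right)\right) - 20764 = \left(15352 + 16 \cdot \frac{7}{15}\right) - 20764 = \left(15352 + \frac{112}{15}\right) - 20764 = \frac{230392}{15} - 20764 = - \frac{81068}{15}$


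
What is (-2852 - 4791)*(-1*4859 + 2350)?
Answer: 19176287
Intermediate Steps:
(-2852 - 4791)*(-1*4859 + 2350) = -7643*(-4859 + 2350) = -7643*(-2509) = 19176287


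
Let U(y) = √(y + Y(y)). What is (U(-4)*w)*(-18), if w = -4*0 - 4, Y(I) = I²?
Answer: 144*√3 ≈ 249.42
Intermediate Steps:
U(y) = √(y + y²)
w = -4 (w = 0 - 4 = -4)
(U(-4)*w)*(-18) = (√(-4*(1 - 4))*(-4))*(-18) = (√(-4*(-3))*(-4))*(-18) = (√12*(-4))*(-18) = ((2*√3)*(-4))*(-18) = -8*√3*(-18) = 144*√3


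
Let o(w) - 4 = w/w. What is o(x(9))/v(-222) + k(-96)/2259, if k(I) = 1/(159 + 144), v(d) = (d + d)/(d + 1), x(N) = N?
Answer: 252115843/101302596 ≈ 2.4887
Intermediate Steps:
v(d) = 2*d/(1 + d) (v(d) = (2*d)/(1 + d) = 2*d/(1 + d))
k(I) = 1/303
o(w) = 5 (o(w) = 4 + w/w = 4 + 1 = 5)
o(x(9))/v(-222) + k(-96)/2259 = 5/((2*(-222)/(1 - 222))) + (1/303)/2259 = 5/((2*(-222)/(-221))) + (1/303)*(1/2259) = 5/((2*(-222)*(-1/221))) + 1/684477 = 5/(444/221) + 1/684477 = 5*(221/444) + 1/684477 = 1105/444 + 1/684477 = 252115843/101302596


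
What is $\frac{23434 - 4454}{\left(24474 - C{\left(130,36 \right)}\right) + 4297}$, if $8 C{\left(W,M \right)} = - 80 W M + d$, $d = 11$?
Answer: $\frac{151840}{604557} \approx 0.25116$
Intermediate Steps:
$C{\left(W,M \right)} = \frac{11}{8} - 10 M W$ ($C{\left(W,M \right)} = \frac{- 80 W M + 11}{8} = \frac{- 80 M W + 11}{8} = \frac{11 - 80 M W}{8} = \frac{11}{8} - 10 M W$)
$\frac{23434 - 4454}{\left(24474 - C{\left(130,36 \right)}\right) + 4297} = \frac{23434 - 4454}{\left(24474 - \left(\frac{11}{8} - 360 \cdot 130\right)\right) + 4297} = \frac{18980}{\left(24474 - \left(\frac{11}{8} - 46800\right)\right) + 4297} = \frac{18980}{\left(24474 - - \frac{374389}{8}\right) + 4297} = \frac{18980}{\left(24474 + \frac{374389}{8}\right) + 4297} = \frac{18980}{\frac{570181}{8} + 4297} = \frac{18980}{\frac{604557}{8}} = 18980 \cdot \frac{8}{604557} = \frac{151840}{604557}$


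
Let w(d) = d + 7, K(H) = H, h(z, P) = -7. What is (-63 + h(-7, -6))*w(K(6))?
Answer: -910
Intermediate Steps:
w(d) = 7 + d
(-63 + h(-7, -6))*w(K(6)) = (-63 - 7)*(7 + 6) = -70*13 = -910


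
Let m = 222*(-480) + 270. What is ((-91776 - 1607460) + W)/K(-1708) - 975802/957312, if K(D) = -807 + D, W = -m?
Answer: 761246089561/1203819840 ≈ 632.36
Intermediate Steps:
m = -106290 (m = -106560 + 270 = -106290)
W = 106290 (W = -1*(-106290) = 106290)
((-91776 - 1607460) + W)/K(-1708) - 975802/957312 = ((-91776 - 1607460) + 106290)/(-807 - 1708) - 975802/957312 = (-1699236 + 106290)/(-2515) - 975802*1/957312 = -1592946*(-1/2515) - 487901/478656 = 1592946/2515 - 487901/478656 = 761246089561/1203819840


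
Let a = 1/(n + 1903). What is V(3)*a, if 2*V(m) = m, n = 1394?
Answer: 1/2198 ≈ 0.00045496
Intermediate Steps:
V(m) = m/2
a = 1/3297 (a = 1/(1394 + 1903) = 1/3297 ≈ 0.00030331)
V(3)*a = ((½)*3)*(1/3297) = (3/2)*(1/3297) = 1/2198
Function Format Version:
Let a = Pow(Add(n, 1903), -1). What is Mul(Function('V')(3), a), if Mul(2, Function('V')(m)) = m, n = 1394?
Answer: Rational(1, 2198) ≈ 0.00045496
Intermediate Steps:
Function('V')(m) = Mul(Rational(1, 2), m)
a = Rational(1, 3297) (a = Pow(Add(1394, 1903), -1) = Pow(3297, -1) = Rational(1, 3297) ≈ 0.00030331)
Mul(Function('V')(3), a) = Mul(Mul(Rational(1, 2), 3), Rational(1, 3297)) = Mul(Rational(3, 2), Rational(1, 3297)) = Rational(1, 2198)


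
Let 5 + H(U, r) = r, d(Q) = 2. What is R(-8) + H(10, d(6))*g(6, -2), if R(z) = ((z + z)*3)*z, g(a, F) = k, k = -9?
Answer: 411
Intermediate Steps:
g(a, F) = -9
H(U, r) = -5 + r
R(z) = 6*z² (R(z) = ((2*z)*3)*z = (6*z)*z = 6*z²)
R(-8) + H(10, d(6))*g(6, -2) = 6*(-8)² + (-5 + 2)*(-9) = 6*64 - 3*(-9) = 384 + 27 = 411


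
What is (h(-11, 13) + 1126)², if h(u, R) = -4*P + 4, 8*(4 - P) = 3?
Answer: 4977361/4 ≈ 1.2443e+6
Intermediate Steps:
P = 29/8 (P = 4 - ⅛*3 = 4 - 3/8 = 29/8 ≈ 3.6250)
h(u, R) = -21/2 (h(u, R) = -4*29/8 + 4 = -29/2 + 4 = -21/2)
(h(-11, 13) + 1126)² = (-21/2 + 1126)² = (2231/2)² = 4977361/4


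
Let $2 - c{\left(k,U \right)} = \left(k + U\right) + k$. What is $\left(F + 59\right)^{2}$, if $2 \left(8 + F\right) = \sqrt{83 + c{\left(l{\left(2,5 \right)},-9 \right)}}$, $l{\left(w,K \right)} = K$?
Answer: $\left(51 + \sqrt{21}\right)^{2} \approx 3089.4$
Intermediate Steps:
$c{\left(k,U \right)} = 2 - U - 2 k$ ($c{\left(k,U \right)} = 2 - \left(\left(k + U\right) + k\right) = 2 - \left(\left(U + k\right) + k\right) = 2 - \left(U + 2 k\right) = 2 - U - 2 k$)
$F = -8 + \sqrt{21}$ ($F = -8 + \frac{\sqrt{83 - -1}}{2} = -8 + \frac{\sqrt{83 + \left(2 + 9 - 10\right)}}{2} = -8 + \frac{\sqrt{83 + 1}}{2} = -8 + \frac{\sqrt{84}}{2} = -8 + \frac{2 \sqrt{21}}{2} = -8 + \sqrt{21} \approx -3.4174$)
$\left(F + 59\right)^{2} = \left(\left(-8 + \sqrt{21}\right) + 59\right)^{2} = \left(51 + \sqrt{21}\right)^{2}$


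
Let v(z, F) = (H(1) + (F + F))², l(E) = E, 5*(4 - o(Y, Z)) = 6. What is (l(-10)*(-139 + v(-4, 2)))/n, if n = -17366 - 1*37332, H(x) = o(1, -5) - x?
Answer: -2634/136745 ≈ -0.019262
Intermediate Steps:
o(Y, Z) = 14/5 (o(Y, Z) = 4 - ⅕*6 = 4 - 6/5 = 14/5)
H(x) = 14/5 - x
v(z, F) = (9/5 + 2*F)² (v(z, F) = ((14/5 - 1*1) + (F + F))² = ((14/5 - 1) + 2*F)² = (9/5 + 2*F)²)
n = -54698 (n = -17366 - 37332 = -54698)
(l(-10)*(-139 + v(-4, 2)))/n = -10*(-139 + (9 + 10*2)²/25)/(-54698) = -10*(-139 + (9 + 20)²/25)*(-1/54698) = -10*(-139 + (1/25)*29²)*(-1/54698) = -10*(-139 + (1/25)*841)*(-1/54698) = -10*(-139 + 841/25)*(-1/54698) = -10*(-2634/25)*(-1/54698) = (5268/5)*(-1/54698) = -2634/136745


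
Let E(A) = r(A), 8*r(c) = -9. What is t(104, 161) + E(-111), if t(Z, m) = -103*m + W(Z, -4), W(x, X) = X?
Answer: -132705/8 ≈ -16588.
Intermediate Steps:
r(c) = -9/8 (r(c) = (⅛)*(-9) = -9/8)
E(A) = -9/8
t(Z, m) = -4 - 103*m (t(Z, m) = -103*m - 4 = -4 - 103*m)
t(104, 161) + E(-111) = (-4 - 103*161) - 9/8 = (-4 - 16583) - 9/8 = -16587 - 9/8 = -132705/8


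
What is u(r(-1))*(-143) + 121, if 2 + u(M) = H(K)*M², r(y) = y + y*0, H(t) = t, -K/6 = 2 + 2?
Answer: 3839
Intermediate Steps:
K = -24 (K = -6*(2 + 2) = -6*4 = -24)
r(y) = y (r(y) = y + 0 = y)
u(M) = -2 - 24*M²
u(r(-1))*(-143) + 121 = (-2 - 24*(-1)²)*(-143) + 121 = (-2 - 24*1)*(-143) + 121 = (-2 - 24)*(-143) + 121 = -26*(-143) + 121 = 3718 + 121 = 3839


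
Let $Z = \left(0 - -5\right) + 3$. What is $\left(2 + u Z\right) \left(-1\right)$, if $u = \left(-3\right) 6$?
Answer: $142$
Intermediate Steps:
$u = -18$
$Z = 8$ ($Z = \left(0 + 5\right) + 3 = 5 + 3 = 8$)
$\left(2 + u Z\right) \left(-1\right) = \left(2 - 144\right) \left(-1\right) = \left(-142\right) \left(-1\right) = 142$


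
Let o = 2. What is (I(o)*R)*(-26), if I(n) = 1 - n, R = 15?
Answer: 390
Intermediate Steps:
(I(o)*R)*(-26) = ((1 - 1*2)*15)*(-26) = ((1 - 2)*15)*(-26) = -1*15*(-26) = -15*(-26) = 390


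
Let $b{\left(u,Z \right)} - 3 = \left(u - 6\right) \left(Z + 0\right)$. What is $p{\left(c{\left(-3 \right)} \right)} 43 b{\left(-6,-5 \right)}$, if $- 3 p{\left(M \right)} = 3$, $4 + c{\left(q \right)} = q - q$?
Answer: $-2709$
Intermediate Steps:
$c{\left(q \right)} = -4$ ($c{\left(q \right)} = -4 + \left(q - q\right) = -4 + 0 = -4$)
$p{\left(M \right)} = -1$ ($p{\left(M \right)} = \left(- \frac{1}{3}\right) 3 = -1$)
$b{\left(u,Z \right)} = 3 + Z \left(-6 + u\right)$ ($b{\left(u,Z \right)} = 3 + \left(u - 6\right) \left(Z + 0\right) = 3 + \left(-6 + u\right) Z = 3 + Z \left(-6 + u\right)$)
$p{\left(c{\left(-3 \right)} \right)} 43 b{\left(-6,-5 \right)} = \left(-1\right) 43 \left(3 - -30 - -30\right) = - 43 \left(3 + 30 + 30\right) = \left(-43\right) 63 = -2709$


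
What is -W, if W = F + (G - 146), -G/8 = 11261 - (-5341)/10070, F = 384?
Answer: 452416114/5035 ≈ 89854.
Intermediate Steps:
G = -453614444/5035 (G = -8*(11261 - (-5341)/10070) = -8*(11261 - 1*(-5341/10070)) = -8*(11261 + 5341/10070) = -8*113403611/10070 = -453614444/5035 ≈ -90092.)
W = -452416114/5035 (W = 384 + (-453614444/5035 - 146) = 384 - 454349554/5035 = -452416114/5035 ≈ -89854.)
-W = -1*(-452416114/5035) = 452416114/5035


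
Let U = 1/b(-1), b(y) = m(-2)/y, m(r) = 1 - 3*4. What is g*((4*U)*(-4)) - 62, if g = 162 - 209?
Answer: 70/11 ≈ 6.3636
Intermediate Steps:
m(r) = -11 (m(r) = 1 - 12 = -11)
g = -47
b(y) = -11/y
U = 1/11 (U = 1/(-11/(-1)) = 1/(-11*(-1)) = 1/11 ≈ 0.090909)
g*((4*U)*(-4)) - 62 = -47*4*(1/11)*(-4) - 62 = -188*(-4)/11 - 62 = -47*(-16/11) - 62 = 752/11 - 62 = 70/11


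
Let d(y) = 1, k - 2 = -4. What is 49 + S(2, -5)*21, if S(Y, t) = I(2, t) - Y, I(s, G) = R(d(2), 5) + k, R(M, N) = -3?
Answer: -98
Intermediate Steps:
k = -2 (k = 2 - 4 = -2)
I(s, G) = -5 (I(s, G) = -3 - 2 = -5)
S(Y, t) = -5 - Y
49 + S(2, -5)*21 = 49 + (-5 - 1*2)*21 = 49 + (-5 - 2)*21 = 49 - 7*21 = 49 - 147 = -98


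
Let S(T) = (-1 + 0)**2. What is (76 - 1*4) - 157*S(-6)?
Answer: -85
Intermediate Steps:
S(T) = 1 (S(T) = (-1)**2 = 1)
(76 - 1*4) - 157*S(-6) = (76 - 1*4) - 157*1 = (76 - 4) - 157 = 72 - 157 = -85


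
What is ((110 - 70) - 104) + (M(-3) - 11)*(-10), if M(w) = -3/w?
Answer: 36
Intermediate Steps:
((110 - 70) - 104) + (M(-3) - 11)*(-10) = ((110 - 70) - 104) + (-3/(-3) - 11)*(-10) = (40 - 104) + (-3*(-1/3) - 11)*(-10) = -64 + (1 - 11)*(-10) = -64 - 10*(-10) = -64 + 100 = 36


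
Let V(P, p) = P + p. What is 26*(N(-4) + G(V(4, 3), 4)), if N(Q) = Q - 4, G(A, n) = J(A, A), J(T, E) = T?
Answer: -26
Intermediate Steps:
G(A, n) = A
N(Q) = -4 + Q
26*(N(-4) + G(V(4, 3), 4)) = 26*((-4 - 4) + (4 + 3)) = 26*(-8 + 7) = 26*(-1) = -26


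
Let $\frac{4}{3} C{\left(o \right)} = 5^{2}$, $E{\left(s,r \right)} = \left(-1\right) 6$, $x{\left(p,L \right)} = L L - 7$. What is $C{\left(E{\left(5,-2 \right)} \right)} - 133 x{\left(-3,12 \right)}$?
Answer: $- \frac{72809}{4} \approx -18202.0$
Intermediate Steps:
$x{\left(p,L \right)} = -7 + L^{2}$ ($x{\left(p,L \right)} = L^{2} - 7 = -7 + L^{2}$)
$E{\left(s,r \right)} = -6$
$C{\left(o \right)} = \frac{75}{4}$ ($C{\left(o \right)} = \frac{3 \cdot 5^{2}}{4} = \frac{3}{4} \cdot 25 = \frac{75}{4}$)
$C{\left(E{\left(5,-2 \right)} \right)} - 133 x{\left(-3,12 \right)} = \frac{75}{4} - 133 \left(-7 + 12^{2}\right) = \frac{75}{4} - 133 \left(-7 + 144\right) = \frac{75}{4} - 18221 = - \frac{72809}{4}$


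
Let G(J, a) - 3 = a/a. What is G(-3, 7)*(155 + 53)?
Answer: 832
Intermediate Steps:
G(J, a) = 4 (G(J, a) = 3 + a/a = 3 + 1 = 4)
G(-3, 7)*(155 + 53) = 4*(155 + 53) = 4*208 = 832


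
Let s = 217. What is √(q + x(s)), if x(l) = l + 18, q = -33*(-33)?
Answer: 2*√331 ≈ 36.387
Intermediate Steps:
q = 1089
x(l) = 18 + l
√(q + x(s)) = √(1089 + (18 + 217)) = √(1089 + 235) = √1324 = 2*√331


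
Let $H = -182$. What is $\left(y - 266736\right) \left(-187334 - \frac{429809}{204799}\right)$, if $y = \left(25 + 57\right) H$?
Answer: $\frac{10806236756820500}{204799} \approx 5.2765 \cdot 10^{10}$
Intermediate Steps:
$y = -14924$ ($y = \left(25 + 57\right) \left(-182\right) = 82 \left(-182\right) = -14924$)
$\left(y - 266736\right) \left(-187334 - \frac{429809}{204799}\right) = \left(-14924 - 266736\right) \left(-187334 - \frac{429809}{204799}\right) = - 281660 \left(-187334 - \frac{429809}{204799}\right) = \left(-281660\right) \left(- \frac{38366245675}{204799}\right) = \frac{10806236756820500}{204799}$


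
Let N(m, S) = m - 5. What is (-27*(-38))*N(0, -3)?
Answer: -5130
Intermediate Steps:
N(m, S) = -5 + m
(-27*(-38))*N(0, -3) = (-27*(-38))*(-5 + 0) = 1026*(-5) = -5130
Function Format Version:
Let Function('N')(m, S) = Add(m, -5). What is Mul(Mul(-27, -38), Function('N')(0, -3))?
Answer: -5130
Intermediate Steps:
Function('N')(m, S) = Add(-5, m)
Mul(Mul(-27, -38), Function('N')(0, -3)) = Mul(Mul(-27, -38), Add(-5, 0)) = Mul(1026, -5) = -5130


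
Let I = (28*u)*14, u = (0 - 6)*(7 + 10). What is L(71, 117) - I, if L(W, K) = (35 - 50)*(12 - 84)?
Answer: 41064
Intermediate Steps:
u = -102 (u = -6*17 = -102)
L(W, K) = 1080 (L(W, K) = -15*(-72) = 1080)
I = -39984 (I = (28*(-102))*14 = -2856*14 = -39984)
L(71, 117) - I = 1080 - 1*(-39984) = 1080 + 39984 = 41064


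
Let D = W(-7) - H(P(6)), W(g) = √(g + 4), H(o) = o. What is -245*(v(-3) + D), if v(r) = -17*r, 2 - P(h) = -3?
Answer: -11270 - 245*I*√3 ≈ -11270.0 - 424.35*I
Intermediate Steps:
P(h) = 5 (P(h) = 2 - 1*(-3) = 2 + 3 = 5)
W(g) = √(4 + g)
D = -5 + I*√3 (D = √(4 - 7) - 1*5 = √(-3) - 5 = I*√3 - 5 = -5 + I*√3 ≈ -5.0 + 1.732*I)
-245*(v(-3) + D) = -245*(-17*(-3) + (-5 + I*√3)) = -245*(51 + (-5 + I*√3)) = -245*(46 + I*√3) = -11270 - 245*I*√3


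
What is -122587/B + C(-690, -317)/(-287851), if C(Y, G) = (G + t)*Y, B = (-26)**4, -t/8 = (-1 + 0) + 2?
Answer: -137763658537/131540998576 ≈ -1.0473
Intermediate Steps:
t = -8 (t = -8*((-1 + 0) + 2) = -8*(-1 + 2) = -8*1 = -8)
B = 456976
C(Y, G) = Y*(-8 + G) (C(Y, G) = (G - 8)*Y = (-8 + G)*Y = Y*(-8 + G))
-122587/B + C(-690, -317)/(-287851) = -122587/456976 - 690*(-8 - 317)/(-287851) = -122587*1/456976 - 690*(-325)*(-1/287851) = -122587/456976 + 224250*(-1/287851) = -122587/456976 - 224250/287851 = -137763658537/131540998576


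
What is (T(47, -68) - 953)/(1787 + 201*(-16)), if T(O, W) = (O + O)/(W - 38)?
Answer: 50556/75737 ≈ 0.66752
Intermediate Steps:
T(O, W) = 2*O/(-38 + W) (T(O, W) = (2*O)/(-38 + W) = 2*O/(-38 + W))
(T(47, -68) - 953)/(1787 + 201*(-16)) = (2*47/(-38 - 68) - 953)/(1787 + 201*(-16)) = (2*47/(-106) - 953)/(1787 - 3216) = (2*47*(-1/106) - 953)/(-1429) = (-47/53 - 953)*(-1/1429) = -50556/53*(-1/1429) = 50556/75737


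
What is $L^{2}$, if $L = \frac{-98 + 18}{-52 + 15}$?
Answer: $\frac{6400}{1369} \approx 4.6749$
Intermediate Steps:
$L = \frac{80}{37}$ ($L = - \frac{80}{-37} = \left(-80\right) \left(- \frac{1}{37}\right) = \frac{80}{37} \approx 2.1622$)
$L^{2} = \left(\frac{80}{37}\right)^{2} = \frac{6400}{1369}$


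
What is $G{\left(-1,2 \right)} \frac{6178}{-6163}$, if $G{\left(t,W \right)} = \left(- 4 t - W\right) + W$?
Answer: $- \frac{24712}{6163} \approx -4.0097$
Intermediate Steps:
$G{\left(t,W \right)} = - 4 t$ ($G{\left(t,W \right)} = \left(- W - 4 t\right) + W = - 4 t$)
$G{\left(-1,2 \right)} \frac{6178}{-6163} = \left(-4\right) \left(-1\right) \frac{6178}{-6163} = 4 \cdot 6178 \left(- \frac{1}{6163}\right) = 4 \left(- \frac{6178}{6163}\right) = - \frac{24712}{6163}$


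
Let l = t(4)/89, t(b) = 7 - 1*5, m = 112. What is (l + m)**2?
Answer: 99400900/7921 ≈ 12549.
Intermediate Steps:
t(b) = 2 (t(b) = 7 - 5 = 2)
l = 2/89 ≈ 0.022472
(l + m)**2 = (2/89 + 112)**2 = (9970/89)**2 = 99400900/7921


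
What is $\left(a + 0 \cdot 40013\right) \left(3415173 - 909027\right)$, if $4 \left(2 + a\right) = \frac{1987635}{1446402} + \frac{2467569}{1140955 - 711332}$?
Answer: $- \frac{228990771692333475}{414271710964} \approx -5.5276 \cdot 10^{5}$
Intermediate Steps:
$a = - \frac{182743361075}{828543421928}$ ($a = -2 + \frac{\frac{1987635}{1446402} + \frac{2467569}{1140955 - 711332}}{4} = -2 + \frac{1987635 \cdot \frac{1}{1446402} + \frac{2467569}{429623}}{4} = -2 + \frac{\frac{662545}{482134} + 2467569 \cdot \frac{1}{429623}}{4} = -2 + \frac{\frac{662545}{482134} + \frac{2467569}{429623}}{4} = -2 + \frac{1}{4} \cdot \frac{1474343482781}{207135855482} = -2 + \frac{1474343482781}{828543421928} = - \frac{182743361075}{828543421928} \approx -0.22056$)
$\left(a + 0 \cdot 40013\right) \left(3415173 - 909027\right) = \left(- \frac{182743361075}{828543421928} + 0 \cdot 40013\right) \left(3415173 - 909027\right) = \left(- \frac{182743361075}{828543421928} + 0\right) \left(3415173 - 909027\right) = \left(- \frac{182743361075}{828543421928}\right) 2506146 = - \frac{228990771692333475}{414271710964}$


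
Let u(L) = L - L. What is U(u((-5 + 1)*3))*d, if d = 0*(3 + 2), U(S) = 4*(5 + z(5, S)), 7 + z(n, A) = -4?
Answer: 0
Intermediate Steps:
z(n, A) = -11 (z(n, A) = -7 - 4 = -11)
u(L) = 0
U(S) = -24 (U(S) = 4*(5 - 11) = 4*(-6) = -24)
d = 0 (d = 0*5 = 0)
U(u((-5 + 1)*3))*d = -24*0 = 0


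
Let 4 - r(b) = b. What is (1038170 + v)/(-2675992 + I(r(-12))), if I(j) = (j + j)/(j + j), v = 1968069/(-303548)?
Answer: -315132459091/812291716068 ≈ -0.38795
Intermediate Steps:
v = -1968069/303548 (v = 1968069*(-1/303548) = -1968069/303548 ≈ -6.4836)
r(b) = 4 - b
I(j) = 1 (I(j) = (2*j)/((2*j)) = (2*j)*(1/(2*j)) = 1)
(1038170 + v)/(-2675992 + I(r(-12))) = (1038170 - 1968069/303548)/(-2675992 + 1) = (315132459091/303548)/(-2675991) = (315132459091/303548)*(-1/2675991) = -315132459091/812291716068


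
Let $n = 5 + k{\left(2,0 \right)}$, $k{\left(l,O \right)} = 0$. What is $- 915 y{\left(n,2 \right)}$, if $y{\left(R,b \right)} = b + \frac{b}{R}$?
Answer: $-2196$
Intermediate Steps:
$n = 5$ ($n = 5 + 0 = 5$)
$- 915 y{\left(n,2 \right)} = - 915 \left(2 + \frac{2}{5}\right) = \left(-915\right) \frac{12}{5} = -2196$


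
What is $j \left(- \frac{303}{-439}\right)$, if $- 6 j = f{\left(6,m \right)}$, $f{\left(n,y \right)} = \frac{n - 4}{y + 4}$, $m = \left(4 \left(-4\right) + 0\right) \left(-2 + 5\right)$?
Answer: $\frac{101}{19316} \approx 0.0052288$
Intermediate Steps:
$m = -48$ ($m = \left(-16 + 0\right) 3 = \left(-16\right) 3 = -48$)
$f{\left(n,y \right)} = \frac{-4 + n}{4 + y}$
$j = \frac{1}{132}$ ($j = - \frac{\frac{1}{4 - 48} \left(-4 + 6\right)}{6} = - \frac{\frac{1}{-44} \cdot 2}{6} = - \frac{\left(- \frac{1}{44}\right) 2}{6} = \left(- \frac{1}{6}\right) \left(- \frac{1}{22}\right) = \frac{1}{132} \approx 0.0075758$)
$j \left(- \frac{303}{-439}\right) = \frac{\left(-303\right) \frac{1}{-439}}{132} = \frac{\left(-303\right) \left(- \frac{1}{439}\right)}{132} = \frac{1}{132} \cdot \frac{303}{439} = \frac{101}{19316}$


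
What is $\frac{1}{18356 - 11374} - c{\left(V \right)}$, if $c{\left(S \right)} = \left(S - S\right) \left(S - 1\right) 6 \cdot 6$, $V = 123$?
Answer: $\frac{1}{6982} \approx 0.00014323$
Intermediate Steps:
$c{\left(S \right)} = 0$ ($c{\left(S \right)} = 0 \left(-1 + S\right) 6 \cdot 6 = 0 \cdot 6 \cdot 6 = 0 \cdot 6 = 0$)
$\frac{1}{18356 - 11374} - c{\left(V \right)} = \frac{1}{18356 - 11374} - 0 = \frac{1}{18356 - 11374} + 0 = \frac{1}{6982} + 0 = \frac{1}{6982}$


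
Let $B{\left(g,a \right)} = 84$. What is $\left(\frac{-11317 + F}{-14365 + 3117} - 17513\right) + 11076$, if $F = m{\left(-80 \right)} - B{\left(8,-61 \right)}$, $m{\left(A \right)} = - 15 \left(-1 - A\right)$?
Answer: $- \frac{36195395}{5624} \approx -6435.9$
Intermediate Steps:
$m{\left(A \right)} = 15 + 15 A$
$F = -1269$ ($F = \left(15 + 15 \left(-80\right)\right) - 84 = \left(15 - 1200\right) - 84 = -1185 - 84 = -1269$)
$\left(\frac{-11317 + F}{-14365 + 3117} - 17513\right) + 11076 = \left(\frac{-11317 - 1269}{-14365 + 3117} - 17513\right) + 11076 = \left(- \frac{12586}{-11248} - 17513\right) + 11076 = \left(\left(-12586\right) \left(- \frac{1}{11248}\right) - 17513\right) + 11076 = \left(\frac{6293}{5624} - 17513\right) + 11076 = - \frac{98486819}{5624} + 11076 = - \frac{36195395}{5624}$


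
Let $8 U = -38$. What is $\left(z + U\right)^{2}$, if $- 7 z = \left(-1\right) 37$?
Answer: $\frac{225}{784} \approx 0.28699$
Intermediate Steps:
$U = - \frac{19}{4}$ ($U = \frac{1}{8} \left(-38\right) = - \frac{19}{4} \approx -4.75$)
$z = \frac{37}{7}$ ($z = - \frac{\left(-1\right) 37}{7} = \left(- \frac{1}{7}\right) \left(-37\right) = \frac{37}{7} \approx 5.2857$)
$\left(z + U\right)^{2} = \left(\frac{37}{7} - \frac{19}{4}\right)^{2} = \left(\frac{15}{28}\right)^{2} = \frac{225}{784}$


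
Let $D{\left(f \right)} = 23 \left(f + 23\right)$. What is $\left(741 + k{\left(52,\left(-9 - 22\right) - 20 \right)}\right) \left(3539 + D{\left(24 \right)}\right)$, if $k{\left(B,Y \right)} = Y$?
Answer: $3187800$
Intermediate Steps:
$D{\left(f \right)} = 529 + 23 f$ ($D{\left(f \right)} = 23 \left(23 + f\right) = 529 + 23 f$)
$\left(741 + k{\left(52,\left(-9 - 22\right) - 20 \right)}\right) \left(3539 + D{\left(24 \right)}\right) = \left(741 - 51\right) \left(3539 + \left(529 + 23 \cdot 24\right)\right) = \left(741 - 51\right) \left(3539 + \left(529 + 552\right)\right) = \left(741 - 51\right) \left(3539 + 1081\right) = 690 \cdot 4620 = 3187800$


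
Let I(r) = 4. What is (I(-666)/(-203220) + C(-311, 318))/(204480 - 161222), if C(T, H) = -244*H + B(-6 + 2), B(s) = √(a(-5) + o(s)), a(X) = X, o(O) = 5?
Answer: -3942061561/2197722690 ≈ -1.7937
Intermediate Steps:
B(s) = 0 (B(s) = √(-5 + 5) = √0 = 0)
C(T, H) = -244*H (C(T, H) = -244*H + 0 = -244*H)
(I(-666)/(-203220) + C(-311, 318))/(204480 - 161222) = (4/(-203220) - 244*318)/(204480 - 161222) = (4*(-1/203220) - 77592)/43258 = (-1/50805 - 77592)*(1/43258) = -3942061561/50805*1/43258 = -3942061561/2197722690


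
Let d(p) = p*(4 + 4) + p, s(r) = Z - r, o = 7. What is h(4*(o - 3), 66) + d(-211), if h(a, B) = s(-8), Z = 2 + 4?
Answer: -1885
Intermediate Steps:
Z = 6
s(r) = 6 - r
h(a, B) = 14 (h(a, B) = 6 - 1*(-8) = 6 + 8 = 14)
d(p) = 9*p (d(p) = p*8 + p = 8*p + p = 9*p)
h(4*(o - 3), 66) + d(-211) = 14 + 9*(-211) = 14 - 1899 = -1885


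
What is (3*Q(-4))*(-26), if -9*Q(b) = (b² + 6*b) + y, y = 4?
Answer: -104/3 ≈ -34.667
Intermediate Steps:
Q(b) = -4/9 - 2*b/3 - b²/9 (Q(b) = -((b² + 6*b) + 4)/9 = -(4 + b² + 6*b)/9 = -4/9 - 2*b/3 - b²/9)
(3*Q(-4))*(-26) = (3*(-4/9 - ⅔*(-4) - ⅑*(-4)²))*(-26) = (3*(-4/9 + 8/3 - ⅑*16))*(-26) = (3*(-4/9 + 8/3 - 16/9))*(-26) = (3*(4/9))*(-26) = (4/3)*(-26) = -104/3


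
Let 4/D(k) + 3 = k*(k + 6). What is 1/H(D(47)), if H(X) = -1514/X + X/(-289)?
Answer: -179758/169279546665 ≈ -1.0619e-6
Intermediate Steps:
D(k) = 4/(-3 + k*(6 + k)) (D(k) = 4/(-3 + k*(k + 6)) = 4/(-3 + k*(6 + k)))
H(X) = -1514/X - X/289 (H(X) = -1514/X + X*(-1/289) = -1514/X - X/289)
1/H(D(47)) = 1/(-1514/(4/(-3 + 47² + 6*47)) - 4/(289*(-3 + 47² + 6*47))) = 1/(-1514/(4/(-3 + 2209 + 282)) - 4/(289*(-3 + 2209 + 282))) = 1/(-1514/(4/2488) - 4/(289*2488)) = 1/(-1514/(4*(1/2488)) - 4/(289*2488)) = 1/(-1514/1/622 - 1/289*1/622) = 1/(-1514*622 - 1/179758) = 1/(-941708 - 1/179758) = 1/(-169279546665/179758) = -179758/169279546665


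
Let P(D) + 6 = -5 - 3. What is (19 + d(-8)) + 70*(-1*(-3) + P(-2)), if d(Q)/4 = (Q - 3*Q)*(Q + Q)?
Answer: -1775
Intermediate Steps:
P(D) = -14 (P(D) = -6 + (-5 - 3) = -6 - 8 = -14)
d(Q) = -16*Q² (d(Q) = 4*((Q - 3*Q)*(Q + Q)) = 4*((-2*Q)*(2*Q)) = 4*(-4*Q²) = -16*Q²)
(19 + d(-8)) + 70*(-1*(-3) + P(-2)) = (19 - 16*(-8)²) + 70*(-1*(-3) - 14) = (19 - 16*64) + 70*(3 - 14) = (19 - 1024) + 70*(-11) = -1005 - 770 = -1775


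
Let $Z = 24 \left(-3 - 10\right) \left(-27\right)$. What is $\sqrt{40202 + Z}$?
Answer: $\sqrt{48626} \approx 220.51$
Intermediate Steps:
$Z = 8424$ ($Z = 24 \left(-13\right) \left(-27\right) = \left(-312\right) \left(-27\right) = 8424$)
$\sqrt{40202 + Z} = \sqrt{40202 + 8424} = \sqrt{48626}$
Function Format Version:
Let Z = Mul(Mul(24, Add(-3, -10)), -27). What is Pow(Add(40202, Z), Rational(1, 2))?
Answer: Pow(48626, Rational(1, 2)) ≈ 220.51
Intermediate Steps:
Z = 8424 (Z = Mul(Mul(24, -13), -27) = Mul(-312, -27) = 8424)
Pow(Add(40202, Z), Rational(1, 2)) = Pow(Add(40202, 8424), Rational(1, 2)) = Pow(48626, Rational(1, 2))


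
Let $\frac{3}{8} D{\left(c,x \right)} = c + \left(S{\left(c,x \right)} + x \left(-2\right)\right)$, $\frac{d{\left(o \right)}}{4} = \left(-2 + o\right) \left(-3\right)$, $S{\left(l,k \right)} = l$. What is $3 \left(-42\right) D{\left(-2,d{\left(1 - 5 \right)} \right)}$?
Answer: $49728$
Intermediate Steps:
$d{\left(o \right)} = 24 - 12 o$ ($d{\left(o \right)} = 4 \left(-2 + o\right) \left(-3\right) = 4 \left(6 - 3 o\right) = 24 - 12 o$)
$D{\left(c,x \right)} = - \frac{16 x}{3} + \frac{16 c}{3}$ ($D{\left(c,x \right)} = \frac{8 \left(c + \left(c + x \left(-2\right)\right)\right)}{3} = \frac{8 \left(c + \left(c - 2 x\right)\right)}{3} = \frac{8 \left(- 2 x + 2 c\right)}{3} = - \frac{16 x}{3} + \frac{16 c}{3}$)
$3 \left(-42\right) D{\left(-2,d{\left(1 - 5 \right)} \right)} = 3 \left(-42\right) \left(- \frac{16 \left(24 - 12 \left(1 - 5\right)\right)}{3} + \frac{16}{3} \left(-2\right)\right) = - 126 \left(- \frac{16 \left(24 - -48\right)}{3} - \frac{32}{3}\right) = - 126 \left(- \frac{16 \left(24 + 48\right)}{3} - \frac{32}{3}\right) = - 126 \left(\left(- \frac{16}{3}\right) 72 - \frac{32}{3}\right) = - 126 \left(-384 - \frac{32}{3}\right) = \left(-126\right) \left(- \frac{1184}{3}\right) = 49728$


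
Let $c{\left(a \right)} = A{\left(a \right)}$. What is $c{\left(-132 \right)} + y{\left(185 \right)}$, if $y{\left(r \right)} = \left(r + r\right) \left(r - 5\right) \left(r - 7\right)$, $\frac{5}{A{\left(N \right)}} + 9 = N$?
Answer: $\frac{1671526795}{141} \approx 1.1855 \cdot 10^{7}$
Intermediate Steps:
$A{\left(N \right)} = \frac{5}{-9 + N}$
$c{\left(a \right)} = \frac{5}{-9 + a}$
$y{\left(r \right)} = 2 r \left(-7 + r\right) \left(-5 + r\right)$ ($y{\left(r \right)} = 2 r \left(-5 + r\right) \left(-7 + r\right) = 2 r \left(-7 + r\right) \left(-5 + r\right)$)
$c{\left(-132 \right)} + y{\left(185 \right)} = \frac{5}{-9 - 132} + 2 \cdot 185 \left(35 + 185^{2} - 2220\right) = \frac{5}{-141} + 2 \cdot 185 \left(35 + 34225 - 2220\right) = 5 \left(- \frac{1}{141}\right) + 2 \cdot 185 \cdot 32040 = - \frac{5}{141} + 11854800 = \frac{1671526795}{141}$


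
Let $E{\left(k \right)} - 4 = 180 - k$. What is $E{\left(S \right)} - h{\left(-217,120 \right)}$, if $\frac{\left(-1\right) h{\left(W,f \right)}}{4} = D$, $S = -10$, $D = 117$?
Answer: $662$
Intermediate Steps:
$h{\left(W,f \right)} = -468$ ($h{\left(W,f \right)} = \left(-4\right) 117 = -468$)
$E{\left(k \right)} = 184 - k$ ($E{\left(k \right)} = 4 - \left(-180 + k\right) = 184 - k$)
$E{\left(S \right)} - h{\left(-217,120 \right)} = \left(184 - -10\right) - -468 = \left(184 + 10\right) + 468 = 194 + 468 = 662$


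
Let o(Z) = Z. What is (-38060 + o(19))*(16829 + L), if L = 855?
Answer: -672717044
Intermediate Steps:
(-38060 + o(19))*(16829 + L) = (-38060 + 19)*(16829 + 855) = -38041*17684 = -672717044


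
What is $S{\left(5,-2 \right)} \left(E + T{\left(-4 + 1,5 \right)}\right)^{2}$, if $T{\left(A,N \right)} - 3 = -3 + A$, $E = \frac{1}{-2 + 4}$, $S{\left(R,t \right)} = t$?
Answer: $- \frac{25}{2} \approx -12.5$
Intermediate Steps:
$E = \frac{1}{2} \approx 0.5$
$T{\left(A,N \right)} = A$ ($T{\left(A,N \right)} = 3 + \left(-3 + A\right) = A$)
$S{\left(5,-2 \right)} \left(E + T{\left(-4 + 1,5 \right)}\right)^{2} = - 2 \left(\frac{1}{2} + \left(-4 + 1\right)\right)^{2} = - 2 \left(\frac{1}{2} - 3\right)^{2} = - 2 \left(- \frac{5}{2}\right)^{2} = \left(-2\right) \frac{25}{4} = - \frac{25}{2}$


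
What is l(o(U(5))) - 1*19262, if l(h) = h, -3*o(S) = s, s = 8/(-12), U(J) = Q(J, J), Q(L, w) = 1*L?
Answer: -173356/9 ≈ -19262.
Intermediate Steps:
Q(L, w) = L
U(J) = J
s = -⅔ (s = 8*(-1/12) = -⅔ ≈ -0.66667)
o(S) = 2/9 (o(S) = -⅓*(-⅔) = 2/9)
l(o(U(5))) - 1*19262 = 2/9 - 1*19262 = 2/9 - 19262 = -173356/9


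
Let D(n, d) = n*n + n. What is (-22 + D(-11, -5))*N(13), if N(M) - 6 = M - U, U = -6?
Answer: 2200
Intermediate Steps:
D(n, d) = n + n**2 (D(n, d) = n**2 + n = n + n**2)
N(M) = 12 + M (N(M) = 6 + (M - 1*(-6)) = 6 + (M + 6) = 6 + (6 + M) = 12 + M)
(-22 + D(-11, -5))*N(13) = (-22 - 11*(1 - 11))*(12 + 13) = (-22 - 11*(-10))*25 = (-22 + 110)*25 = 88*25 = 2200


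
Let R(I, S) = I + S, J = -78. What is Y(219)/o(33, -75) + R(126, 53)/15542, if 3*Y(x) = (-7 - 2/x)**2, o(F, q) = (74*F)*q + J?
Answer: 2341213567523/204869937291804 ≈ 0.011428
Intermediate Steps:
o(F, q) = -78 + 74*F*q (o(F, q) = (74*F)*q - 78 = 74*F*q - 78 = -78 + 74*F*q)
Y(x) = (-7 - 2/x)**2/3
Y(219)/o(33, -75) + R(126, 53)/15542 = ((1/3)*(2 + 7*219)**2/219**2)/(-78 + 74*33*(-75)) + (126 + 53)/15542 = ((1/3)*(1/47961)*(2 + 1533)**2)/(-78 - 183150) + 179*(1/15542) = ((1/3)*(1/47961)*1535**2)/(-183228) + 179/15542 = ((1/3)*(1/47961)*2356225)*(-1/183228) + 179/15542 = (2356225/143883)*(-1/183228) + 179/15542 = -2356225/26363394324 + 179/15542 = 2341213567523/204869937291804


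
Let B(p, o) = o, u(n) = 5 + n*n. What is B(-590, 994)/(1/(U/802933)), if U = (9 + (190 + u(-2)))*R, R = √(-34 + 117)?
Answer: 206752*√83/802933 ≈ 2.3459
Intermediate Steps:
u(n) = 5 + n²
R = √83 ≈ 9.1104
U = 208*√83 (U = (9 + (190 + (5 + (-2)²)))*√83 = (9 + (190 + (5 + 4)))*√83 = (9 + (190 + 9))*√83 = (9 + 199)*√83 = 208*√83 ≈ 1895.0)
B(-590, 994)/(1/(U/802933)) = 994/(1/((208*√83)/802933)) = 994/(1/((208*√83)*(1/802933))) = 994/(1/(208*√83/802933)) = 994/((802933*√83/17264)) = 994*(208*√83/802933) = 206752*√83/802933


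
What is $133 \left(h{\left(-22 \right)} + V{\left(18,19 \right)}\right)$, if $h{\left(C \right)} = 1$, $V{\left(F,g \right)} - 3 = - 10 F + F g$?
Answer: $22078$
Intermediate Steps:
$V{\left(F,g \right)} = 3 - 10 F + F g$ ($V{\left(F,g \right)} = 3 + \left(- 10 F + F g\right) = 3 - 10 F + F g$)
$133 \left(h{\left(-22 \right)} + V{\left(18,19 \right)}\right) = 133 \left(1 + \left(3 - 180 + 18 \cdot 19\right)\right) = 133 \left(1 + \left(3 - 180 + 342\right)\right) = 133 \left(1 + 165\right) = 133 \cdot 166 = 22078$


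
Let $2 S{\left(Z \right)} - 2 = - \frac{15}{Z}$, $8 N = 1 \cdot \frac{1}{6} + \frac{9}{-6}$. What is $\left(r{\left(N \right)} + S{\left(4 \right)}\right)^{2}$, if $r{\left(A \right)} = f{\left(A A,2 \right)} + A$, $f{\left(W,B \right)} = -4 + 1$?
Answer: $\frac{9409}{576} \approx 16.335$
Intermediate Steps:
$N = - \frac{1}{6}$ ($N = \frac{1 \cdot \frac{1}{6} + \frac{9}{-6}}{8} = \frac{1 \cdot \frac{1}{6} + 9 \left(- \frac{1}{6}\right)}{8} = \frac{\frac{1}{6} - \frac{3}{2}}{8} = \frac{1}{8} \left(- \frac{4}{3}\right) = - \frac{1}{6} \approx -0.16667$)
$S{\left(Z \right)} = 1 - \frac{15}{2 Z}$ ($S{\left(Z \right)} = 1 + \frac{\left(-15\right) \frac{1}{Z}}{2} = 1 - \frac{15}{2 Z}$)
$f{\left(W,B \right)} = -3$
$r{\left(A \right)} = -3 + A$
$\left(r{\left(N \right)} + S{\left(4 \right)}\right)^{2} = \left(\left(-3 - \frac{1}{6}\right) + \frac{- \frac{15}{2} + 4}{4}\right)^{2} = \left(- \frac{19}{6} + \frac{1}{4} \left(- \frac{7}{2}\right)\right)^{2} = \left(- \frac{19}{6} - \frac{7}{8}\right)^{2} = \left(- \frac{97}{24}\right)^{2} = \frac{9409}{576}$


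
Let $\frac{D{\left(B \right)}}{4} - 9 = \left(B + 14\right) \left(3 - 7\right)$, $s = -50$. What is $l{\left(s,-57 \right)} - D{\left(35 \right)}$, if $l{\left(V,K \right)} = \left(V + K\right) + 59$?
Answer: $700$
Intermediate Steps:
$l{\left(V,K \right)} = 59 + K + V$ ($l{\left(V,K \right)} = \left(K + V\right) + 59 = 59 + K + V$)
$D{\left(B \right)} = -188 - 16 B$ ($D{\left(B \right)} = 36 + 4 \left(B + 14\right) \left(3 - 7\right) = 36 + 4 \left(14 + B\right) \left(-4\right) = 36 + 4 \left(-56 - 4 B\right) = 36 - \left(224 + 16 B\right) = -188 - 16 B$)
$l{\left(s,-57 \right)} - D{\left(35 \right)} = \left(59 - 57 - 50\right) - \left(-188 - 560\right) = -48 - \left(-188 - 560\right) = -48 - -748 = -48 + 748 = 700$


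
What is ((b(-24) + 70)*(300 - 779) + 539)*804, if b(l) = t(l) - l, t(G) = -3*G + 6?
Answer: -65806596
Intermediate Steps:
t(G) = 6 - 3*G
b(l) = 6 - 4*l (b(l) = (6 - 3*l) - l = 6 - 4*l)
((b(-24) + 70)*(300 - 779) + 539)*804 = (((6 - 4*(-24)) + 70)*(300 - 779) + 539)*804 = (((6 + 96) + 70)*(-479) + 539)*804 = ((102 + 70)*(-479) + 539)*804 = (172*(-479) + 539)*804 = (-82388 + 539)*804 = -81849*804 = -65806596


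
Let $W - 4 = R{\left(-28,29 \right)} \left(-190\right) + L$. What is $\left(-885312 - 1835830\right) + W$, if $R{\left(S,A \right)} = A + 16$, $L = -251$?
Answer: $-2729939$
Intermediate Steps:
$R{\left(S,A \right)} = 16 + A$
$W = -8797$ ($W = 4 + \left(\left(16 + 29\right) \left(-190\right) - 251\right) = 4 + \left(45 \left(-190\right) - 251\right) = 4 - 8801 = -8797$)
$\left(-885312 - 1835830\right) + W = \left(-885312 - 1835830\right) - 8797 = -2721142 - 8797 = -2729939$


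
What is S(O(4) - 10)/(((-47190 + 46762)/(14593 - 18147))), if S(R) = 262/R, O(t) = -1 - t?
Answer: -232787/1605 ≈ -145.04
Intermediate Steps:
S(O(4) - 10)/(((-47190 + 46762)/(14593 - 18147))) = (262/((-1 - 1*4) - 10))/(((-47190 + 46762)/(14593 - 18147))) = (262/((-1 - 4) - 10))/((-428/(-3554))) = (262/(-5 - 10))/((-428*(-1/3554))) = (262/(-15))/(214/1777) = (262*(-1/15))*(1777/214) = -262/15*1777/214 = -232787/1605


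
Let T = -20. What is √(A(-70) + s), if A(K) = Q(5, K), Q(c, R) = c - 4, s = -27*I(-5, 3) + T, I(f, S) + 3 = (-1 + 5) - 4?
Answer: √62 ≈ 7.8740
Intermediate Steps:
I(f, S) = -3 (I(f, S) = -3 + ((-1 + 5) - 4) = -3 + (4 - 4) = -3 + 0 = -3)
s = 61 (s = -27*(-3) - 20 = 81 - 20 = 61)
Q(c, R) = -4 + c
A(K) = 1 (A(K) = -4 + 5 = 1)
√(A(-70) + s) = √(1 + 61) = √62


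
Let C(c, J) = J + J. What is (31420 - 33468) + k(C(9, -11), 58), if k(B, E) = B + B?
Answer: -2092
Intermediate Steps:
C(c, J) = 2*J
k(B, E) = 2*B
(31420 - 33468) + k(C(9, -11), 58) = (31420 - 33468) + 2*(2*(-11)) = -2048 + 2*(-22) = -2048 - 44 = -2092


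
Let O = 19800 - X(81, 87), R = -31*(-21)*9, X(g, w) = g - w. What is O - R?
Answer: 13947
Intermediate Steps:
R = 5859 (R = 651*9 = 5859)
O = 19806 (O = 19800 - (81 - 1*87) = 19800 - (81 - 87) = 19800 - 1*(-6) = 19800 + 6 = 19806)
O - R = 19806 - 1*5859 = 19806 - 5859 = 13947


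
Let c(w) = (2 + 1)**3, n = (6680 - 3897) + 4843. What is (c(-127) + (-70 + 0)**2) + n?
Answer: 12553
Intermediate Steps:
n = 7626 (n = 2783 + 4843 = 7626)
c(w) = 27 (c(w) = 3**3 = 27)
(c(-127) + (-70 + 0)**2) + n = (27 + (-70 + 0)**2) + 7626 = (27 + (-70)**2) + 7626 = (27 + 4900) + 7626 = 4927 + 7626 = 12553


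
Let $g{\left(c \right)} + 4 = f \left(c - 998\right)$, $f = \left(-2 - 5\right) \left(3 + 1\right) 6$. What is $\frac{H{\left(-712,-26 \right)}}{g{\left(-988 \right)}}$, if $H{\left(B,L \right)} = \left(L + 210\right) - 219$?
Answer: $- \frac{35}{333644} \approx -0.0001049$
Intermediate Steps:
$f = -168$ ($f = - 7 \cdot 4 \cdot 6 = \left(-7\right) 24 = -168$)
$g{\left(c \right)} = 167660 - 168 c$ ($g{\left(c \right)} = -4 - 168 \left(c - 998\right) = -4 - 168 \left(-998 + c\right) = -4 - \left(-167664 + 168 c\right) = 167660 - 168 c$)
$H{\left(B,L \right)} = -9 + L$ ($H{\left(B,L \right)} = \left(210 + L\right) - 219 = -9 + L$)
$\frac{H{\left(-712,-26 \right)}}{g{\left(-988 \right)}} = \frac{-9 - 26}{167660 - -165984} = - \frac{35}{167660 + 165984} = - \frac{35}{333644}$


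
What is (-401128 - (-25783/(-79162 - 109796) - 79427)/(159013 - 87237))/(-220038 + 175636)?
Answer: 5440343423390941/602208759014016 ≈ 9.0340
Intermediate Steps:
(-401128 - (-25783/(-79162 - 109796) - 79427)/(159013 - 87237))/(-220038 + 175636) = (-401128 - (-25783/(-188958) - 79427)/71776)/(-44402) = (-401128 - (-25783*(-1/188958) - 79427)/71776)*(-1/44402) = (-401128 - (25783/188958 - 79427)/71776)*(-1/44402) = (-401128 - (-15008341283)/(188958*71776))*(-1/44402) = (-401128 - 1*(-15008341283/13562649408))*(-1/44402) = (-401128 + 15008341283/13562649408)*(-1/44402) = -5440343423390941/13562649408*(-1/44402) = 5440343423390941/602208759014016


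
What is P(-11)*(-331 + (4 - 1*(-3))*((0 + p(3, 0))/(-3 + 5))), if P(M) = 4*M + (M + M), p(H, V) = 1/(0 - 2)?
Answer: 43923/2 ≈ 21962.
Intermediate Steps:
p(H, V) = -½ (p(H, V) = 1/(-2) = -½)
P(M) = 6*M (P(M) = 4*M + 2*M = 6*M)
P(-11)*(-331 + (4 - 1*(-3))*((0 + p(3, 0))/(-3 + 5))) = (6*(-11))*(-331 + (4 - 1*(-3))*((0 - ½)/(-3 + 5))) = -66*(-331 + (4 + 3)*(-½/2)) = -66*(-331 + 7*(-½*½)) = -66*(-331 + 7*(-¼)) = -66*(-331 - 7/4) = -66*(-1331/4) = 43923/2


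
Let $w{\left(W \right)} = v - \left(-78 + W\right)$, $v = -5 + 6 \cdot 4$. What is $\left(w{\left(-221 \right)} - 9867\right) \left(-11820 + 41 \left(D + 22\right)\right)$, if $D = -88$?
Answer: $138708774$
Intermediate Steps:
$v = 19$ ($v = -5 + 24 = 19$)
$w{\left(W \right)} = 97 - W$ ($w{\left(W \right)} = 19 - \left(-78 + W\right) = 97 - W$)
$\left(w{\left(-221 \right)} - 9867\right) \left(-11820 + 41 \left(D + 22\right)\right) = \left(\left(97 - -221\right) - 9867\right) \left(-11820 + 41 \left(-88 + 22\right)\right) = \left(\left(97 + 221\right) - 9867\right) \left(-11820 + 41 \left(-66\right)\right) = \left(318 - 9867\right) \left(-11820 - 2706\right) = \left(-9549\right) \left(-14526\right) = 138708774$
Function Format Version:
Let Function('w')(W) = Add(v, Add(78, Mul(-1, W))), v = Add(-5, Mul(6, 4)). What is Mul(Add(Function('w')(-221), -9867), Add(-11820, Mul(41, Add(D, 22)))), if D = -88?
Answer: 138708774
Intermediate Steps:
v = 19 (v = Add(-5, 24) = 19)
Function('w')(W) = Add(97, Mul(-1, W)) (Function('w')(W) = Add(19, Add(78, Mul(-1, W))) = Add(97, Mul(-1, W)))
Mul(Add(Function('w')(-221), -9867), Add(-11820, Mul(41, Add(D, 22)))) = Mul(Add(Add(97, Mul(-1, -221)), -9867), Add(-11820, Mul(41, Add(-88, 22)))) = Mul(Add(Add(97, 221), -9867), Add(-11820, Mul(41, -66))) = Mul(Add(318, -9867), Add(-11820, -2706)) = Mul(-9549, -14526) = 138708774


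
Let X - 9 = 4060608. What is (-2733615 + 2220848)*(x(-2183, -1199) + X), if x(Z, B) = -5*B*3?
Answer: -2091372511734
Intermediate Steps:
X = 4060617 (X = 9 + 4060608 = 4060617)
x(Z, B) = -15*B
(-2733615 + 2220848)*(x(-2183, -1199) + X) = (-2733615 + 2220848)*(-15*(-1199) + 4060617) = -512767*(17985 + 4060617) = -512767*4078602 = -2091372511734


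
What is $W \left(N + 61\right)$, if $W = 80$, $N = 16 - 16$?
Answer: $4880$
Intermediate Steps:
$N = 0$ ($N = 16 - 16 = 0$)
$W \left(N + 61\right) = 80 \left(0 + 61\right) = 80 \cdot 61 = 4880$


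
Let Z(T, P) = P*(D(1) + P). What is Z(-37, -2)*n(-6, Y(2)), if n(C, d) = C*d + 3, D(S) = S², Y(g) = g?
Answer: -18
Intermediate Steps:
Z(T, P) = P*(1 + P) (Z(T, P) = P*(1² + P) = P*(1 + P))
n(C, d) = 3 + C*d
Z(-37, -2)*n(-6, Y(2)) = (-2*(1 - 2))*(3 - 6*2) = (-2*(-1))*(3 - 12) = 2*(-9) = -18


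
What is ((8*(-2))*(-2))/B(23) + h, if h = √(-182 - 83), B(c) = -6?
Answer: -16/3 + I*√265 ≈ -5.3333 + 16.279*I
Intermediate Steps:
h = I*√265 (h = √(-265) = I*√265 ≈ 16.279*I)
((8*(-2))*(-2))/B(23) + h = ((8*(-2))*(-2))/(-6) + I*√265 = -16*(-2)*(-⅙) + I*√265 = 32*(-⅙) + I*√265 = -16/3 + I*√265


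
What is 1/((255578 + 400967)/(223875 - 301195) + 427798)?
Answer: 15464/6615336963 ≈ 2.3376e-6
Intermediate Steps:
1/((255578 + 400967)/(223875 - 301195) + 427798) = 1/(656545/(-77320) + 427798) = 1/(656545*(-1/77320) + 427798) = 1/(-131309/15464 + 427798) = 1/(6615336963/15464) = 15464/6615336963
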